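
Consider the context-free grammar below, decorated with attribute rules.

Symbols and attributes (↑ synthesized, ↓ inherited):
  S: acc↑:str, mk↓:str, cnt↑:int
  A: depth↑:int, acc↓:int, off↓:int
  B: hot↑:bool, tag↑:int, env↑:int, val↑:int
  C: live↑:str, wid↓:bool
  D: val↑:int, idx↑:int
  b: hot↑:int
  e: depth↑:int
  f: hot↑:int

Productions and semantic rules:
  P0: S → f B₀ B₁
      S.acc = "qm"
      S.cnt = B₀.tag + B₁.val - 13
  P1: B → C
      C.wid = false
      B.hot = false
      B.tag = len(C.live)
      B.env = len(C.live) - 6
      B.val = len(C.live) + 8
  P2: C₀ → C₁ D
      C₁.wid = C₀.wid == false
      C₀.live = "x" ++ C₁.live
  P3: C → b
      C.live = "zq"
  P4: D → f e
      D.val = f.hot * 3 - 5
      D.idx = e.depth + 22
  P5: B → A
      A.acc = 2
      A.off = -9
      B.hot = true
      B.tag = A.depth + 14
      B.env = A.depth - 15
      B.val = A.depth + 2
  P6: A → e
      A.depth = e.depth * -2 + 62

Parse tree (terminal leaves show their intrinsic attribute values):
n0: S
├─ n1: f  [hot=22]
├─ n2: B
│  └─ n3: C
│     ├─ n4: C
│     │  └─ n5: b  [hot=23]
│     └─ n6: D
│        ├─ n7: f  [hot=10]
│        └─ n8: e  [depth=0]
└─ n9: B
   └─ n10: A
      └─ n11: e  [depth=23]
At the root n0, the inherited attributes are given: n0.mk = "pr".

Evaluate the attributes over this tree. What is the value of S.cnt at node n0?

1. n0.mk = "pr"  [given at root]
2. n1.hot = 22  [terminal]
3. n3.wid = false  [false]
4. n4.wid = true  [C₀.wid == false]
5. n5.hot = 23  [terminal]
6. n4.live = "zq"  ["zq"]
7. n7.hot = 10  [terminal]
8. n8.depth = 0  [terminal]
9. n6.val = 25  [f.hot * 3 - 5]
10. n6.idx = 22  [e.depth + 22]
11. n3.live = "xzq"  ["x" ++ C₁.live]
12. n2.hot = false  [false]
13. n2.tag = 3  [len(C.live)]
14. n2.env = -3  [len(C.live) - 6]
15. n2.val = 11  [len(C.live) + 8]
16. n10.acc = 2  [2]
17. n10.off = -9  [-9]
18. n11.depth = 23  [terminal]
19. n10.depth = 16  [e.depth * -2 + 62]
20. n9.hot = true  [true]
21. n9.tag = 30  [A.depth + 14]
22. n9.env = 1  [A.depth - 15]
23. n9.val = 18  [A.depth + 2]
24. n0.acc = "qm"  ["qm"]
25. n0.cnt = 8  [B₀.tag + B₁.val - 13]

8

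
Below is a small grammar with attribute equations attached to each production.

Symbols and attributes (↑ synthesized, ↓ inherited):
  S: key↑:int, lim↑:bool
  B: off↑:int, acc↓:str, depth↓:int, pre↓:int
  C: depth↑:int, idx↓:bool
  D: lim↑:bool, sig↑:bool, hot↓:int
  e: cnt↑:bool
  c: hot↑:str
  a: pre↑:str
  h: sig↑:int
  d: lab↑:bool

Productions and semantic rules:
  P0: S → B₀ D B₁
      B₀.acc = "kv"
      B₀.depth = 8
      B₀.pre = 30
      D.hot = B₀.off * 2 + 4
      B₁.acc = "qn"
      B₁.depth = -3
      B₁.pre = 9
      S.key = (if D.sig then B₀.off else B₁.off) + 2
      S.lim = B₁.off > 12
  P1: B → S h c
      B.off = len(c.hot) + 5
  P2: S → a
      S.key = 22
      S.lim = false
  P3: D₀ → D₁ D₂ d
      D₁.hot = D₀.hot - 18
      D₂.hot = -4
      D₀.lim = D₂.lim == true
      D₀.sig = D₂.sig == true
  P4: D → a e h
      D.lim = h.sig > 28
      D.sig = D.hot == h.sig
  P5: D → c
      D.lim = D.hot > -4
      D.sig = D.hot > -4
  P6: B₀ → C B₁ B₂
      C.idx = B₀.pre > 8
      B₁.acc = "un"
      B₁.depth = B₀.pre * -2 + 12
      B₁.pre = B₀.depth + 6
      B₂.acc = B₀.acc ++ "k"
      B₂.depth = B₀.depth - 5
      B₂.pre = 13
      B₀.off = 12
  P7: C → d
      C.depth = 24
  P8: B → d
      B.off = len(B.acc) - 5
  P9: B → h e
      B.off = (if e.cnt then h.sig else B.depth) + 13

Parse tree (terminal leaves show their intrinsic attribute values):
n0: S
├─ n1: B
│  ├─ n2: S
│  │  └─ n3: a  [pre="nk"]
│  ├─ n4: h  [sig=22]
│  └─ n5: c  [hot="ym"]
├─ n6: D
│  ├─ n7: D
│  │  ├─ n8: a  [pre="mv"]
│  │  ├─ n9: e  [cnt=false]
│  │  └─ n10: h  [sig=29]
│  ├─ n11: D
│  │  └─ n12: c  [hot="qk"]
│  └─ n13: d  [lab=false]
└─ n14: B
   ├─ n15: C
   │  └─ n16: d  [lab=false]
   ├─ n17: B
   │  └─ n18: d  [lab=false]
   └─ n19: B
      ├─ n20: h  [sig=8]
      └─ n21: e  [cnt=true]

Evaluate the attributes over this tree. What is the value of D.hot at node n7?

0

1. n1.acc = "kv"  ["kv"]
2. n1.depth = 8  [8]
3. n1.pre = 30  [30]
4. n3.pre = "nk"  [terminal]
5. n2.key = 22  [22]
6. n2.lim = false  [false]
7. n4.sig = 22  [terminal]
8. n5.hot = "ym"  [terminal]
9. n1.off = 7  [len(c.hot) + 5]
10. n6.hot = 18  [B₀.off * 2 + 4]
11. n7.hot = 0  [D₀.hot - 18]
12. n8.pre = "mv"  [terminal]
13. n9.cnt = false  [terminal]
14. n10.sig = 29  [terminal]
15. n7.lim = true  [h.sig > 28]
16. n7.sig = false  [D.hot == h.sig]
17. n11.hot = -4  [-4]
18. n12.hot = "qk"  [terminal]
19. n11.lim = false  [D.hot > -4]
20. n11.sig = false  [D.hot > -4]
21. n13.lab = false  [terminal]
22. n6.lim = false  [D₂.lim == true]
23. n6.sig = false  [D₂.sig == true]
24. n14.acc = "qn"  ["qn"]
25. n14.depth = -3  [-3]
26. n14.pre = 9  [9]
27. n15.idx = true  [B₀.pre > 8]
28. n16.lab = false  [terminal]
29. n15.depth = 24  [24]
30. n17.acc = "un"  ["un"]
31. n17.depth = -6  [B₀.pre * -2 + 12]
32. n17.pre = 3  [B₀.depth + 6]
33. n18.lab = false  [terminal]
34. n17.off = -3  [len(B.acc) - 5]
35. n19.acc = "qnk"  [B₀.acc ++ "k"]
36. n19.depth = -8  [B₀.depth - 5]
37. n19.pre = 13  [13]
38. n20.sig = 8  [terminal]
39. n21.cnt = true  [terminal]
40. n19.off = 21  [(if e.cnt then h.sig else B.depth) + 13]
41. n14.off = 12  [12]
42. n0.key = 14  [(if D.sig then B₀.off else B₁.off) + 2]
43. n0.lim = false  [B₁.off > 12]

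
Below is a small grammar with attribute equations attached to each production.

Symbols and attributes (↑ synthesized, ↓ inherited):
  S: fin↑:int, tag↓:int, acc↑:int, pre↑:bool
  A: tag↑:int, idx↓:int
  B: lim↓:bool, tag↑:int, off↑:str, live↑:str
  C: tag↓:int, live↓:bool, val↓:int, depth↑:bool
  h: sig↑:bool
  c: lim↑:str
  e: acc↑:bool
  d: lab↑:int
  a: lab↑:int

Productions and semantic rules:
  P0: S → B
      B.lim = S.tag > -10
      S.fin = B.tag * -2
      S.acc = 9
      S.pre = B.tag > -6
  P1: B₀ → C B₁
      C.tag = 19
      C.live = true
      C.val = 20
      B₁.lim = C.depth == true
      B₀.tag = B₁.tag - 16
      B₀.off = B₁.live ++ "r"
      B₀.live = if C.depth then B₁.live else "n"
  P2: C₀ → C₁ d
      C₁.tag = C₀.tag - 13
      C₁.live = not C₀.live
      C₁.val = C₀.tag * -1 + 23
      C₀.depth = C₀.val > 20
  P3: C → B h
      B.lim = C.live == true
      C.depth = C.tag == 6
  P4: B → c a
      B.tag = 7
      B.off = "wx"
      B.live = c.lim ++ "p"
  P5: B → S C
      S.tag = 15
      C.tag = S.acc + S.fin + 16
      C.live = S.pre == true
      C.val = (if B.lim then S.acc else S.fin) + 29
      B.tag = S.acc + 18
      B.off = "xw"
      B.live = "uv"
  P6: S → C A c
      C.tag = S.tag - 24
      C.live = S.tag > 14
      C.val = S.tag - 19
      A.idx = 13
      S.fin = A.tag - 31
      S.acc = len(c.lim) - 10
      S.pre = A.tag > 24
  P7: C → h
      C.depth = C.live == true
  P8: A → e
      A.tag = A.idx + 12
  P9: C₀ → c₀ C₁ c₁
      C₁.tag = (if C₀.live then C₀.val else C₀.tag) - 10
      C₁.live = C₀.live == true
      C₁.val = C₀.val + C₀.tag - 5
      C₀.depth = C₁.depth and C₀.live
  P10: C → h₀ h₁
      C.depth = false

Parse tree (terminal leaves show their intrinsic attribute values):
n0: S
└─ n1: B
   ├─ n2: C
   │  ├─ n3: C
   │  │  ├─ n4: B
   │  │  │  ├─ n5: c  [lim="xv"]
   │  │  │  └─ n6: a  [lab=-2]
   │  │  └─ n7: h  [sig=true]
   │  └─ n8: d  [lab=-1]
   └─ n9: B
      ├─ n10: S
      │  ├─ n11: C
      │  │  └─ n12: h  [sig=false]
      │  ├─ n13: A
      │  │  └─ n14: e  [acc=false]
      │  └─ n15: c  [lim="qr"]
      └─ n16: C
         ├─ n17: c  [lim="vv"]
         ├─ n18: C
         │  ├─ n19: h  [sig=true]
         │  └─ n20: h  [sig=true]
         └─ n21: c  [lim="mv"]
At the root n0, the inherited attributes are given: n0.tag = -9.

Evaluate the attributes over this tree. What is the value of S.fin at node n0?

1. n0.tag = -9  [given at root]
2. n1.lim = true  [S.tag > -10]
3. n2.tag = 19  [19]
4. n2.live = true  [true]
5. n2.val = 20  [20]
6. n3.tag = 6  [C₀.tag - 13]
7. n3.live = false  [not C₀.live]
8. n3.val = 4  [C₀.tag * -1 + 23]
9. n4.lim = false  [C.live == true]
10. n5.lim = "xv"  [terminal]
11. n6.lab = -2  [terminal]
12. n4.tag = 7  [7]
13. n4.off = "wx"  ["wx"]
14. n4.live = "xvp"  [c.lim ++ "p"]
15. n7.sig = true  [terminal]
16. n3.depth = true  [C.tag == 6]
17. n8.lab = -1  [terminal]
18. n2.depth = false  [C₀.val > 20]
19. n9.lim = false  [C.depth == true]
20. n10.tag = 15  [15]
21. n11.tag = -9  [S.tag - 24]
22. n11.live = true  [S.tag > 14]
23. n11.val = -4  [S.tag - 19]
24. n12.sig = false  [terminal]
25. n11.depth = true  [C.live == true]
26. n13.idx = 13  [13]
27. n14.acc = false  [terminal]
28. n13.tag = 25  [A.idx + 12]
29. n15.lim = "qr"  [terminal]
30. n10.fin = -6  [A.tag - 31]
31. n10.acc = -8  [len(c.lim) - 10]
32. n10.pre = true  [A.tag > 24]
33. n16.tag = 2  [S.acc + S.fin + 16]
34. n16.live = true  [S.pre == true]
35. n16.val = 23  [(if B.lim then S.acc else S.fin) + 29]
36. n17.lim = "vv"  [terminal]
37. n18.tag = 13  [(if C₀.live then C₀.val else C₀.tag) - 10]
38. n18.live = true  [C₀.live == true]
39. n18.val = 20  [C₀.val + C₀.tag - 5]
40. n19.sig = true  [terminal]
41. n20.sig = true  [terminal]
42. n18.depth = false  [false]
43. n21.lim = "mv"  [terminal]
44. n16.depth = false  [C₁.depth and C₀.live]
45. n9.tag = 10  [S.acc + 18]
46. n9.off = "xw"  ["xw"]
47. n9.live = "uv"  ["uv"]
48. n1.tag = -6  [B₁.tag - 16]
49. n1.off = "uvr"  [B₁.live ++ "r"]
50. n1.live = "n"  [if C.depth then B₁.live else "n"]
51. n0.fin = 12  [B.tag * -2]
52. n0.acc = 9  [9]
53. n0.pre = false  [B.tag > -6]

12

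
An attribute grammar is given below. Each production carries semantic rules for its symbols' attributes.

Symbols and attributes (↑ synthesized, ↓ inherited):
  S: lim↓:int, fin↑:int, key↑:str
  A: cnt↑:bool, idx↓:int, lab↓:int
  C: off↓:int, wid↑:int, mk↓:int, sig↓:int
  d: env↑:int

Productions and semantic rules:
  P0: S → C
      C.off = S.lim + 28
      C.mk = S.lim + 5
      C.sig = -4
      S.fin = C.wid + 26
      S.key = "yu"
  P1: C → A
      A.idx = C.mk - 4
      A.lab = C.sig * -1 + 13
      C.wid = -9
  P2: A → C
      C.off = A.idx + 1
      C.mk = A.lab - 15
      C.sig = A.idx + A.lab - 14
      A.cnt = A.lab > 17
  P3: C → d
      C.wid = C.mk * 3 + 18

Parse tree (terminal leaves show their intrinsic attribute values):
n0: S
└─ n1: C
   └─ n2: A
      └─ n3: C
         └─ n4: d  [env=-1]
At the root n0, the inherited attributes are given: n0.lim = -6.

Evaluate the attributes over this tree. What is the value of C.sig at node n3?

-2

1. n0.lim = -6  [given at root]
2. n1.off = 22  [S.lim + 28]
3. n1.mk = -1  [S.lim + 5]
4. n1.sig = -4  [-4]
5. n2.idx = -5  [C.mk - 4]
6. n2.lab = 17  [C.sig * -1 + 13]
7. n3.off = -4  [A.idx + 1]
8. n3.mk = 2  [A.lab - 15]
9. n3.sig = -2  [A.idx + A.lab - 14]
10. n4.env = -1  [terminal]
11. n3.wid = 24  [C.mk * 3 + 18]
12. n2.cnt = false  [A.lab > 17]
13. n1.wid = -9  [-9]
14. n0.fin = 17  [C.wid + 26]
15. n0.key = "yu"  ["yu"]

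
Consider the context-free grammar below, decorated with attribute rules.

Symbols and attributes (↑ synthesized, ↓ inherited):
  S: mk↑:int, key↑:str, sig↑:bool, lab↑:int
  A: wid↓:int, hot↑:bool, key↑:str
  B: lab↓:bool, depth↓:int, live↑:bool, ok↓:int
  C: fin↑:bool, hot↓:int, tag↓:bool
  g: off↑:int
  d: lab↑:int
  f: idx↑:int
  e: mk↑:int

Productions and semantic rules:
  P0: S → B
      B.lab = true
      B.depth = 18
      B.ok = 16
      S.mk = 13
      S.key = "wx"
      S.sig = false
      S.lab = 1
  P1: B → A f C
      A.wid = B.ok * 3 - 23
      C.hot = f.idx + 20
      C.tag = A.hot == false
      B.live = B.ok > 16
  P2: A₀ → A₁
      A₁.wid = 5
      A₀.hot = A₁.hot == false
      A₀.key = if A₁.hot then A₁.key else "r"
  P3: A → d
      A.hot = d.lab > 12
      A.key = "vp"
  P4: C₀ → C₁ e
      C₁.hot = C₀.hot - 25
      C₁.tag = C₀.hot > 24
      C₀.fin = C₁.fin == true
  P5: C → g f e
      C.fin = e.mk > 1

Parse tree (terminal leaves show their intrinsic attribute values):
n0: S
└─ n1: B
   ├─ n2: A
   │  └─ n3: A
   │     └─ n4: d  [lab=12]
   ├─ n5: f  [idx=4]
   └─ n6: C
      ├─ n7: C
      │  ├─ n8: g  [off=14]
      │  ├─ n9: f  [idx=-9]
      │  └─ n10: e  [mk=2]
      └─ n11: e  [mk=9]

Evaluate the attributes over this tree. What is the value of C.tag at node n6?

false

1. n1.lab = true  [true]
2. n1.depth = 18  [18]
3. n1.ok = 16  [16]
4. n2.wid = 25  [B.ok * 3 - 23]
5. n3.wid = 5  [5]
6. n4.lab = 12  [terminal]
7. n3.hot = false  [d.lab > 12]
8. n3.key = "vp"  ["vp"]
9. n2.hot = true  [A₁.hot == false]
10. n2.key = "r"  [if A₁.hot then A₁.key else "r"]
11. n5.idx = 4  [terminal]
12. n6.hot = 24  [f.idx + 20]
13. n6.tag = false  [A.hot == false]
14. n7.hot = -1  [C₀.hot - 25]
15. n7.tag = false  [C₀.hot > 24]
16. n8.off = 14  [terminal]
17. n9.idx = -9  [terminal]
18. n10.mk = 2  [terminal]
19. n7.fin = true  [e.mk > 1]
20. n11.mk = 9  [terminal]
21. n6.fin = true  [C₁.fin == true]
22. n1.live = false  [B.ok > 16]
23. n0.mk = 13  [13]
24. n0.key = "wx"  ["wx"]
25. n0.sig = false  [false]
26. n0.lab = 1  [1]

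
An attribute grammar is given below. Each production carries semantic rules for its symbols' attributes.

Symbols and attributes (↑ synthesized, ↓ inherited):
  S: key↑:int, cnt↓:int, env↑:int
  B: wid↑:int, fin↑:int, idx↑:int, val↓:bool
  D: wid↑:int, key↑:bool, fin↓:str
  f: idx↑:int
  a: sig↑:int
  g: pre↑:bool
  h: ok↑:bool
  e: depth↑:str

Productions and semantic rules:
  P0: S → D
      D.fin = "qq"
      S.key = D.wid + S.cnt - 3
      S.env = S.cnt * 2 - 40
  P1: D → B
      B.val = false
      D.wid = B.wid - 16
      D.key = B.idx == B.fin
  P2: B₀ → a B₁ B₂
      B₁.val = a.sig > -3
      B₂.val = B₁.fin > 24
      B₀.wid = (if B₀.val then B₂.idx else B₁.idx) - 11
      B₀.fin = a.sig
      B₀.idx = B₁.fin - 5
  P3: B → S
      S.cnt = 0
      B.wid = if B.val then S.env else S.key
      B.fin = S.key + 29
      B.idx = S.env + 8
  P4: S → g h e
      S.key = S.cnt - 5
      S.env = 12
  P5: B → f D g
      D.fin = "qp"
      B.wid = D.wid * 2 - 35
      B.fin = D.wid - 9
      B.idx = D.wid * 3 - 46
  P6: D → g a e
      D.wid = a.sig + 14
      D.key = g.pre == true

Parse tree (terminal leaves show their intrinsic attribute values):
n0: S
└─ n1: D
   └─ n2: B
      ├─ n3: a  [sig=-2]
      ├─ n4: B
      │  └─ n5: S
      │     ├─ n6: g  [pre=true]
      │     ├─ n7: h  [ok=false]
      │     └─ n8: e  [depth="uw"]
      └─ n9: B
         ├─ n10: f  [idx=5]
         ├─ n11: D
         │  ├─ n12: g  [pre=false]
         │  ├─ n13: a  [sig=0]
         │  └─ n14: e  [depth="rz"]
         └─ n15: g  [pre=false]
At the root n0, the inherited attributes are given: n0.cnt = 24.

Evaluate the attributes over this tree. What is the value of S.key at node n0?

1. n0.cnt = 24  [given at root]
2. n1.fin = "qq"  ["qq"]
3. n2.val = false  [false]
4. n3.sig = -2  [terminal]
5. n4.val = true  [a.sig > -3]
6. n5.cnt = 0  [0]
7. n6.pre = true  [terminal]
8. n7.ok = false  [terminal]
9. n8.depth = "uw"  [terminal]
10. n5.key = -5  [S.cnt - 5]
11. n5.env = 12  [12]
12. n4.wid = 12  [if B.val then S.env else S.key]
13. n4.fin = 24  [S.key + 29]
14. n4.idx = 20  [S.env + 8]
15. n9.val = false  [B₁.fin > 24]
16. n10.idx = 5  [terminal]
17. n11.fin = "qp"  ["qp"]
18. n12.pre = false  [terminal]
19. n13.sig = 0  [terminal]
20. n14.depth = "rz"  [terminal]
21. n11.wid = 14  [a.sig + 14]
22. n11.key = false  [g.pre == true]
23. n15.pre = false  [terminal]
24. n9.wid = -7  [D.wid * 2 - 35]
25. n9.fin = 5  [D.wid - 9]
26. n9.idx = -4  [D.wid * 3 - 46]
27. n2.wid = 9  [(if B₀.val then B₂.idx else B₁.idx) - 11]
28. n2.fin = -2  [a.sig]
29. n2.idx = 19  [B₁.fin - 5]
30. n1.wid = -7  [B.wid - 16]
31. n1.key = false  [B.idx == B.fin]
32. n0.key = 14  [D.wid + S.cnt - 3]
33. n0.env = 8  [S.cnt * 2 - 40]

14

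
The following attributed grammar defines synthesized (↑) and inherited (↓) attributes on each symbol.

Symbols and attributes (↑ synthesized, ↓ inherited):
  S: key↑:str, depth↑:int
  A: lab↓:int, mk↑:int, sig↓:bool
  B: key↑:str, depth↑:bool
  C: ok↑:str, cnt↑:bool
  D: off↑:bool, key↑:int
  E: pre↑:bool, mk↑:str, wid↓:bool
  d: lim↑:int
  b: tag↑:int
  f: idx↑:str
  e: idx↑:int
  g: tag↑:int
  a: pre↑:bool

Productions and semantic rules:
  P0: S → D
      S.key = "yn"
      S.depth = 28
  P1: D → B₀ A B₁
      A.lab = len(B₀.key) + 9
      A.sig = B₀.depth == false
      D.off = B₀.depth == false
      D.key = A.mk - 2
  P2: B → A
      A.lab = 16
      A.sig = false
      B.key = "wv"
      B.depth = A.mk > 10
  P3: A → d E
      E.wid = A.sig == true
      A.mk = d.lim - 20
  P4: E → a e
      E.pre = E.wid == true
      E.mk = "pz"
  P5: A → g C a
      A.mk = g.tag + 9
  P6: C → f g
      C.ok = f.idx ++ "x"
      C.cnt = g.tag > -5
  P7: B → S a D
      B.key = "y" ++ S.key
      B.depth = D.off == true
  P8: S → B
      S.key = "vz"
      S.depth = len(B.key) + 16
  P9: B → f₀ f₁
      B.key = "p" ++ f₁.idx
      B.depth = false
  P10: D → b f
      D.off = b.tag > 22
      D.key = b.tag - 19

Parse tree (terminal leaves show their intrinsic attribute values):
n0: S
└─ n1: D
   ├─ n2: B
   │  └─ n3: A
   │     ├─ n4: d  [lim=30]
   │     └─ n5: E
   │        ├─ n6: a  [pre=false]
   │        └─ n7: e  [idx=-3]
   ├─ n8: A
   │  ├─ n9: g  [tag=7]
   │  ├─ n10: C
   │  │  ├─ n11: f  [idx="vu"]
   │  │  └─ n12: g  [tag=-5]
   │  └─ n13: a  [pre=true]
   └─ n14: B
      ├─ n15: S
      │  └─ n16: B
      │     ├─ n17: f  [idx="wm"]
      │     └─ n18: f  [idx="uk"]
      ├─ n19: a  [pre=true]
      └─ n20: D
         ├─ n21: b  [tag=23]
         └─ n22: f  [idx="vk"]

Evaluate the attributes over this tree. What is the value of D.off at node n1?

true

1. n3.lab = 16  [16]
2. n3.sig = false  [false]
3. n4.lim = 30  [terminal]
4. n5.wid = false  [A.sig == true]
5. n6.pre = false  [terminal]
6. n7.idx = -3  [terminal]
7. n5.pre = false  [E.wid == true]
8. n5.mk = "pz"  ["pz"]
9. n3.mk = 10  [d.lim - 20]
10. n2.key = "wv"  ["wv"]
11. n2.depth = false  [A.mk > 10]
12. n8.lab = 11  [len(B₀.key) + 9]
13. n8.sig = true  [B₀.depth == false]
14. n9.tag = 7  [terminal]
15. n11.idx = "vu"  [terminal]
16. n12.tag = -5  [terminal]
17. n10.ok = "vux"  [f.idx ++ "x"]
18. n10.cnt = false  [g.tag > -5]
19. n13.pre = true  [terminal]
20. n8.mk = 16  [g.tag + 9]
21. n17.idx = "wm"  [terminal]
22. n18.idx = "uk"  [terminal]
23. n16.key = "puk"  ["p" ++ f₁.idx]
24. n16.depth = false  [false]
25. n15.key = "vz"  ["vz"]
26. n15.depth = 19  [len(B.key) + 16]
27. n19.pre = true  [terminal]
28. n21.tag = 23  [terminal]
29. n22.idx = "vk"  [terminal]
30. n20.off = true  [b.tag > 22]
31. n20.key = 4  [b.tag - 19]
32. n14.key = "yvz"  ["y" ++ S.key]
33. n14.depth = true  [D.off == true]
34. n1.off = true  [B₀.depth == false]
35. n1.key = 14  [A.mk - 2]
36. n0.key = "yn"  ["yn"]
37. n0.depth = 28  [28]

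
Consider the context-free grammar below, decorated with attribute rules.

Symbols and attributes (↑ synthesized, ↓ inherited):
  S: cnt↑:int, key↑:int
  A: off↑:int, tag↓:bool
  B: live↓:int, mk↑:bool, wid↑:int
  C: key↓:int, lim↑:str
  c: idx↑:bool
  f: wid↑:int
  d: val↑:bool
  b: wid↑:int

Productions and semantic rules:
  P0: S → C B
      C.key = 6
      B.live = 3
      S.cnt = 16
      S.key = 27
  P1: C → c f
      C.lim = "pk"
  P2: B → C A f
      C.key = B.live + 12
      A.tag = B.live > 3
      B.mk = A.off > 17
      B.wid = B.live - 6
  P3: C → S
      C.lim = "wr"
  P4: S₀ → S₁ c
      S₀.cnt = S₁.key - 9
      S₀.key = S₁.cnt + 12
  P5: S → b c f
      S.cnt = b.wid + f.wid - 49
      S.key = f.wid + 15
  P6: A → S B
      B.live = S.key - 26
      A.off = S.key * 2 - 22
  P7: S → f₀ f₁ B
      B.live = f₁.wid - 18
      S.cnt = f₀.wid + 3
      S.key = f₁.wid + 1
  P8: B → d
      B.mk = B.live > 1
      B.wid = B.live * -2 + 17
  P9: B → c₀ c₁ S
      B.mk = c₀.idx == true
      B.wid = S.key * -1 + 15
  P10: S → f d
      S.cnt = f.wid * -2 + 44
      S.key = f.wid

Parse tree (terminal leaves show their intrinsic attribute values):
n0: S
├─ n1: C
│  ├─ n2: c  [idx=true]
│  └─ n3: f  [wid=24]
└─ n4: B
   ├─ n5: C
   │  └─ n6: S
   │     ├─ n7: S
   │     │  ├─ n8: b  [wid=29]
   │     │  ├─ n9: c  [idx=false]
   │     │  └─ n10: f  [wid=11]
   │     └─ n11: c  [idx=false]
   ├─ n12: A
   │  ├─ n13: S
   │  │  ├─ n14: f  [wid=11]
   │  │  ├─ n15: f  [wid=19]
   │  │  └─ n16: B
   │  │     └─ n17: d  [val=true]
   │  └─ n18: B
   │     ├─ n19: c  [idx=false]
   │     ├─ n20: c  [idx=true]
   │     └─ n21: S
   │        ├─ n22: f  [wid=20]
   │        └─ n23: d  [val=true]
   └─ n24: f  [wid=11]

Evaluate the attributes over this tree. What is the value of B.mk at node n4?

true

1. n1.key = 6  [6]
2. n2.idx = true  [terminal]
3. n3.wid = 24  [terminal]
4. n1.lim = "pk"  ["pk"]
5. n4.live = 3  [3]
6. n5.key = 15  [B.live + 12]
7. n8.wid = 29  [terminal]
8. n9.idx = false  [terminal]
9. n10.wid = 11  [terminal]
10. n7.cnt = -9  [b.wid + f.wid - 49]
11. n7.key = 26  [f.wid + 15]
12. n11.idx = false  [terminal]
13. n6.cnt = 17  [S₁.key - 9]
14. n6.key = 3  [S₁.cnt + 12]
15. n5.lim = "wr"  ["wr"]
16. n12.tag = false  [B.live > 3]
17. n14.wid = 11  [terminal]
18. n15.wid = 19  [terminal]
19. n16.live = 1  [f₁.wid - 18]
20. n17.val = true  [terminal]
21. n16.mk = false  [B.live > 1]
22. n16.wid = 15  [B.live * -2 + 17]
23. n13.cnt = 14  [f₀.wid + 3]
24. n13.key = 20  [f₁.wid + 1]
25. n18.live = -6  [S.key - 26]
26. n19.idx = false  [terminal]
27. n20.idx = true  [terminal]
28. n22.wid = 20  [terminal]
29. n23.val = true  [terminal]
30. n21.cnt = 4  [f.wid * -2 + 44]
31. n21.key = 20  [f.wid]
32. n18.mk = false  [c₀.idx == true]
33. n18.wid = -5  [S.key * -1 + 15]
34. n12.off = 18  [S.key * 2 - 22]
35. n24.wid = 11  [terminal]
36. n4.mk = true  [A.off > 17]
37. n4.wid = -3  [B.live - 6]
38. n0.cnt = 16  [16]
39. n0.key = 27  [27]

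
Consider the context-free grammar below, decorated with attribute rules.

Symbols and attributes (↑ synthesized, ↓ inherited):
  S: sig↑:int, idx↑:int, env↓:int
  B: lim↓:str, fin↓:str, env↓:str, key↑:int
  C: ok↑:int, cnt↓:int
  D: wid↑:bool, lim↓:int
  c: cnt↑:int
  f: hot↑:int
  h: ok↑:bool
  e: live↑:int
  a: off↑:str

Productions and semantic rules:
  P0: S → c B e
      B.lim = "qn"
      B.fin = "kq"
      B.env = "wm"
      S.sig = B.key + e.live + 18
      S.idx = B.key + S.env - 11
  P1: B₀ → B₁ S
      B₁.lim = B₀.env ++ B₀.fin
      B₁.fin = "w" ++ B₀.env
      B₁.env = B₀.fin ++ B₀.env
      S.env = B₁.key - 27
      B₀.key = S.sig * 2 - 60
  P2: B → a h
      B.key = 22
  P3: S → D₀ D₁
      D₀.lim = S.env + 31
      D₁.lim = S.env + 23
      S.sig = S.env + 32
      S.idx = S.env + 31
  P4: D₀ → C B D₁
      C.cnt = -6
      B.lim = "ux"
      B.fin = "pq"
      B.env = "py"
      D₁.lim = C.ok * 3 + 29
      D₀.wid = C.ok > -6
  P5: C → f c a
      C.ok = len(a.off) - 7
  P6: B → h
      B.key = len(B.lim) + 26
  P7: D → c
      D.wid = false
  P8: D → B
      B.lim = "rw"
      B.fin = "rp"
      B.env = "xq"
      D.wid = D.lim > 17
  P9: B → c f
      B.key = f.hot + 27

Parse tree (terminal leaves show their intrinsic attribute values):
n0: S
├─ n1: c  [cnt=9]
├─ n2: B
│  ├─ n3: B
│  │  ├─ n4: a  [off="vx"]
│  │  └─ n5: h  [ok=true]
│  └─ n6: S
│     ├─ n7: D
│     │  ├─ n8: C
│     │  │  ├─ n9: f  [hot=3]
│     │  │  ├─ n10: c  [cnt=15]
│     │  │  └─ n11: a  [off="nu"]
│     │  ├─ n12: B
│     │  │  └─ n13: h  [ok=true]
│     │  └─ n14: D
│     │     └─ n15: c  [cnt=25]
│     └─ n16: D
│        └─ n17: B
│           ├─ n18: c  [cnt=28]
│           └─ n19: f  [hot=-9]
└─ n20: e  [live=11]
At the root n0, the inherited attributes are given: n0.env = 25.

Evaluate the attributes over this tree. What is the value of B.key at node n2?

1. n0.env = 25  [given at root]
2. n1.cnt = 9  [terminal]
3. n2.lim = "qn"  ["qn"]
4. n2.fin = "kq"  ["kq"]
5. n2.env = "wm"  ["wm"]
6. n3.lim = "wmkq"  [B₀.env ++ B₀.fin]
7. n3.fin = "wwm"  ["w" ++ B₀.env]
8. n3.env = "kqwm"  [B₀.fin ++ B₀.env]
9. n4.off = "vx"  [terminal]
10. n5.ok = true  [terminal]
11. n3.key = 22  [22]
12. n6.env = -5  [B₁.key - 27]
13. n7.lim = 26  [S.env + 31]
14. n8.cnt = -6  [-6]
15. n9.hot = 3  [terminal]
16. n10.cnt = 15  [terminal]
17. n11.off = "nu"  [terminal]
18. n8.ok = -5  [len(a.off) - 7]
19. n12.lim = "ux"  ["ux"]
20. n12.fin = "pq"  ["pq"]
21. n12.env = "py"  ["py"]
22. n13.ok = true  [terminal]
23. n12.key = 28  [len(B.lim) + 26]
24. n14.lim = 14  [C.ok * 3 + 29]
25. n15.cnt = 25  [terminal]
26. n14.wid = false  [false]
27. n7.wid = true  [C.ok > -6]
28. n16.lim = 18  [S.env + 23]
29. n17.lim = "rw"  ["rw"]
30. n17.fin = "rp"  ["rp"]
31. n17.env = "xq"  ["xq"]
32. n18.cnt = 28  [terminal]
33. n19.hot = -9  [terminal]
34. n17.key = 18  [f.hot + 27]
35. n16.wid = true  [D.lim > 17]
36. n6.sig = 27  [S.env + 32]
37. n6.idx = 26  [S.env + 31]
38. n2.key = -6  [S.sig * 2 - 60]
39. n20.live = 11  [terminal]
40. n0.sig = 23  [B.key + e.live + 18]
41. n0.idx = 8  [B.key + S.env - 11]

-6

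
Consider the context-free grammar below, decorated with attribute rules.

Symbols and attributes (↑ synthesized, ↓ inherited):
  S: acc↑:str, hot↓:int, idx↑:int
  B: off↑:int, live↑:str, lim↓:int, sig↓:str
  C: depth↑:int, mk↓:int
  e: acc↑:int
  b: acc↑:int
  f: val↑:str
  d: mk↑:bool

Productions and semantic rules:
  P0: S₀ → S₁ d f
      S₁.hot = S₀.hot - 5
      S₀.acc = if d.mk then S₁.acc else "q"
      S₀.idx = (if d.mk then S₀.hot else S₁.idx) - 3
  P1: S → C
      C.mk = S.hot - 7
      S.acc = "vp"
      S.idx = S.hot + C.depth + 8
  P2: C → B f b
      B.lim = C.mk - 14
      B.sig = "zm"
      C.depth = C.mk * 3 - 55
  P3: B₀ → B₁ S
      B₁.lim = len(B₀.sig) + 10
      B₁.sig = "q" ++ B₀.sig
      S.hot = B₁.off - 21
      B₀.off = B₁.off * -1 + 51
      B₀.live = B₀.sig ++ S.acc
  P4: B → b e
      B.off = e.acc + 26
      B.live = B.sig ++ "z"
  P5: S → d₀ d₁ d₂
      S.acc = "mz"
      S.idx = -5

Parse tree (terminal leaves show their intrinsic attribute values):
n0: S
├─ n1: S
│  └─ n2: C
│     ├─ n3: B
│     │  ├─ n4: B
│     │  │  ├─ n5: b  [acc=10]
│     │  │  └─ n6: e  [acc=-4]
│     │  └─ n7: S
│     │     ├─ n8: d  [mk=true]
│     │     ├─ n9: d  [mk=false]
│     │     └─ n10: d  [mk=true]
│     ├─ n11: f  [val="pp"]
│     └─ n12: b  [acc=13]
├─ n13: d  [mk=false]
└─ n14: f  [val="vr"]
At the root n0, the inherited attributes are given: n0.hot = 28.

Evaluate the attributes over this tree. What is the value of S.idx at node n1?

24

1. n0.hot = 28  [given at root]
2. n1.hot = 23  [S₀.hot - 5]
3. n2.mk = 16  [S.hot - 7]
4. n3.lim = 2  [C.mk - 14]
5. n3.sig = "zm"  ["zm"]
6. n4.lim = 12  [len(B₀.sig) + 10]
7. n4.sig = "qzm"  ["q" ++ B₀.sig]
8. n5.acc = 10  [terminal]
9. n6.acc = -4  [terminal]
10. n4.off = 22  [e.acc + 26]
11. n4.live = "qzmz"  [B.sig ++ "z"]
12. n7.hot = 1  [B₁.off - 21]
13. n8.mk = true  [terminal]
14. n9.mk = false  [terminal]
15. n10.mk = true  [terminal]
16. n7.acc = "mz"  ["mz"]
17. n7.idx = -5  [-5]
18. n3.off = 29  [B₁.off * -1 + 51]
19. n3.live = "zmmz"  [B₀.sig ++ S.acc]
20. n11.val = "pp"  [terminal]
21. n12.acc = 13  [terminal]
22. n2.depth = -7  [C.mk * 3 - 55]
23. n1.acc = "vp"  ["vp"]
24. n1.idx = 24  [S.hot + C.depth + 8]
25. n13.mk = false  [terminal]
26. n14.val = "vr"  [terminal]
27. n0.acc = "q"  [if d.mk then S₁.acc else "q"]
28. n0.idx = 21  [(if d.mk then S₀.hot else S₁.idx) - 3]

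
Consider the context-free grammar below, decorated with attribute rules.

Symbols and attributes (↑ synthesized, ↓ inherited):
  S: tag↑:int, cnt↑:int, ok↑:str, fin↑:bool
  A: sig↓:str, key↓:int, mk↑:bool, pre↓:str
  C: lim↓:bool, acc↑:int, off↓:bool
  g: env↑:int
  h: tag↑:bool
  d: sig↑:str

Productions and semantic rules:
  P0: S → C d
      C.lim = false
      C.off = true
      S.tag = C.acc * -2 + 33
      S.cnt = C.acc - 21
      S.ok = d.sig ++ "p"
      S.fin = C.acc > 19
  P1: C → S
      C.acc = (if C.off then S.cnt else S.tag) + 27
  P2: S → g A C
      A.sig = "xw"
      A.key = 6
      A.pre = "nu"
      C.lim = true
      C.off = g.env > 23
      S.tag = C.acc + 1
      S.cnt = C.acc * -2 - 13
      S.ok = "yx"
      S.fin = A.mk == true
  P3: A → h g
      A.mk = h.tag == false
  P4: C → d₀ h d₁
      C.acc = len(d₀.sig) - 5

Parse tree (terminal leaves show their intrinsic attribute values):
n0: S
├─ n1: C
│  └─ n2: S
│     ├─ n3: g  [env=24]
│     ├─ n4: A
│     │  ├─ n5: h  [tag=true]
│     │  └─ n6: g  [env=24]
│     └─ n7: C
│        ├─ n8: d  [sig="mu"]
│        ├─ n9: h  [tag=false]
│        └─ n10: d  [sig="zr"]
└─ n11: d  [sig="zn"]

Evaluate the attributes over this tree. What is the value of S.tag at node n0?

-7

1. n1.lim = false  [false]
2. n1.off = true  [true]
3. n3.env = 24  [terminal]
4. n4.sig = "xw"  ["xw"]
5. n4.key = 6  [6]
6. n4.pre = "nu"  ["nu"]
7. n5.tag = true  [terminal]
8. n6.env = 24  [terminal]
9. n4.mk = false  [h.tag == false]
10. n7.lim = true  [true]
11. n7.off = true  [g.env > 23]
12. n8.sig = "mu"  [terminal]
13. n9.tag = false  [terminal]
14. n10.sig = "zr"  [terminal]
15. n7.acc = -3  [len(d₀.sig) - 5]
16. n2.tag = -2  [C.acc + 1]
17. n2.cnt = -7  [C.acc * -2 - 13]
18. n2.ok = "yx"  ["yx"]
19. n2.fin = false  [A.mk == true]
20. n1.acc = 20  [(if C.off then S.cnt else S.tag) + 27]
21. n11.sig = "zn"  [terminal]
22. n0.tag = -7  [C.acc * -2 + 33]
23. n0.cnt = -1  [C.acc - 21]
24. n0.ok = "znp"  [d.sig ++ "p"]
25. n0.fin = true  [C.acc > 19]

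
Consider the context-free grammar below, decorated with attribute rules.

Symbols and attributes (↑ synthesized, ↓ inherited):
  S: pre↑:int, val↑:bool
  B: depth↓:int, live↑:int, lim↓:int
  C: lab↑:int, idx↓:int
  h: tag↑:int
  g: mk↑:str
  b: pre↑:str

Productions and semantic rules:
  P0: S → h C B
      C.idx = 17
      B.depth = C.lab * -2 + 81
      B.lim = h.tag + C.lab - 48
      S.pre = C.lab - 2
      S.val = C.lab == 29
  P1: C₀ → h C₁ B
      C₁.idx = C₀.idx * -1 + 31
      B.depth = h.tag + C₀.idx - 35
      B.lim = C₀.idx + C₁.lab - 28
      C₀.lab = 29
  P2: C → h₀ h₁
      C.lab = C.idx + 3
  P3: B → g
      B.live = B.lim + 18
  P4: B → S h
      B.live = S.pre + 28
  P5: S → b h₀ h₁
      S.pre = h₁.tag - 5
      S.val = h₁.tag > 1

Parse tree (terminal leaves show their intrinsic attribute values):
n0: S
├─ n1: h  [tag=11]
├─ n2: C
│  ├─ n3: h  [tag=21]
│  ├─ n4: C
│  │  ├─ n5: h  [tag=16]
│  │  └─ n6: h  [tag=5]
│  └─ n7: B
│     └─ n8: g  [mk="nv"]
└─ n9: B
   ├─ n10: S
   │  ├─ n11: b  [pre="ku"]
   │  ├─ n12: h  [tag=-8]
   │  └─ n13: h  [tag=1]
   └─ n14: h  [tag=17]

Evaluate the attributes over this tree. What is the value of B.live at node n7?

24

1. n1.tag = 11  [terminal]
2. n2.idx = 17  [17]
3. n3.tag = 21  [terminal]
4. n4.idx = 14  [C₀.idx * -1 + 31]
5. n5.tag = 16  [terminal]
6. n6.tag = 5  [terminal]
7. n4.lab = 17  [C.idx + 3]
8. n7.depth = 3  [h.tag + C₀.idx - 35]
9. n7.lim = 6  [C₀.idx + C₁.lab - 28]
10. n8.mk = "nv"  [terminal]
11. n7.live = 24  [B.lim + 18]
12. n2.lab = 29  [29]
13. n9.depth = 23  [C.lab * -2 + 81]
14. n9.lim = -8  [h.tag + C.lab - 48]
15. n11.pre = "ku"  [terminal]
16. n12.tag = -8  [terminal]
17. n13.tag = 1  [terminal]
18. n10.pre = -4  [h₁.tag - 5]
19. n10.val = false  [h₁.tag > 1]
20. n14.tag = 17  [terminal]
21. n9.live = 24  [S.pre + 28]
22. n0.pre = 27  [C.lab - 2]
23. n0.val = true  [C.lab == 29]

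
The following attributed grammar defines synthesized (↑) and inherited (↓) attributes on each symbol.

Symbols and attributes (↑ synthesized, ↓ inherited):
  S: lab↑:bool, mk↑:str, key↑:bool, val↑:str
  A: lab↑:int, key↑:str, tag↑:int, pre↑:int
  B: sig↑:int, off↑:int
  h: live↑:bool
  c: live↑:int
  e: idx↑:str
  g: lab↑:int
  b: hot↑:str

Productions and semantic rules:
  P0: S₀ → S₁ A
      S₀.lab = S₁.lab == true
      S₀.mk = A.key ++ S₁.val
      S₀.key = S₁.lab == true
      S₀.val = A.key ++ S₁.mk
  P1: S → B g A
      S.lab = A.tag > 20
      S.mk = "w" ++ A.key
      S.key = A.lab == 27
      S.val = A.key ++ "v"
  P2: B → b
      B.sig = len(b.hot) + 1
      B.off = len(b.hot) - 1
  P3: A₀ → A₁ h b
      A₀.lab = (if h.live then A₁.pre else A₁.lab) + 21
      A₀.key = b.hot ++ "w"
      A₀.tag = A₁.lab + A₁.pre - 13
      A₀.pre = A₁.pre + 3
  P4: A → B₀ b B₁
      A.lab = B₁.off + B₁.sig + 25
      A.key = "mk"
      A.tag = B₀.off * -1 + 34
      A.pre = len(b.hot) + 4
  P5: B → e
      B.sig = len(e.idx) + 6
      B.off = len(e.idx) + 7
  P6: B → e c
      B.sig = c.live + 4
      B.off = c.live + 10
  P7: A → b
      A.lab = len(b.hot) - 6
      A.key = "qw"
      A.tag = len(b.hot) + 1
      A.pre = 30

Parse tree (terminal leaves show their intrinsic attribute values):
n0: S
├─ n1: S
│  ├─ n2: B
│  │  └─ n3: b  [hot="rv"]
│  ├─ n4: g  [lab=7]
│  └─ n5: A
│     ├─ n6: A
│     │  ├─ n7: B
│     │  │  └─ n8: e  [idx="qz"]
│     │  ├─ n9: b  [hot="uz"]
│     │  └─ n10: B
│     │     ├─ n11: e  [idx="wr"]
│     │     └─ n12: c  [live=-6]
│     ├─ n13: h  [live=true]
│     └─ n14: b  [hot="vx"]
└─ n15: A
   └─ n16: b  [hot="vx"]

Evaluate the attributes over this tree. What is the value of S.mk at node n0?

"qwvxwv"

1. n3.hot = "rv"  [terminal]
2. n2.sig = 3  [len(b.hot) + 1]
3. n2.off = 1  [len(b.hot) - 1]
4. n4.lab = 7  [terminal]
5. n8.idx = "qz"  [terminal]
6. n7.sig = 8  [len(e.idx) + 6]
7. n7.off = 9  [len(e.idx) + 7]
8. n9.hot = "uz"  [terminal]
9. n11.idx = "wr"  [terminal]
10. n12.live = -6  [terminal]
11. n10.sig = -2  [c.live + 4]
12. n10.off = 4  [c.live + 10]
13. n6.lab = 27  [B₁.off + B₁.sig + 25]
14. n6.key = "mk"  ["mk"]
15. n6.tag = 25  [B₀.off * -1 + 34]
16. n6.pre = 6  [len(b.hot) + 4]
17. n13.live = true  [terminal]
18. n14.hot = "vx"  [terminal]
19. n5.lab = 27  [(if h.live then A₁.pre else A₁.lab) + 21]
20. n5.key = "vxw"  [b.hot ++ "w"]
21. n5.tag = 20  [A₁.lab + A₁.pre - 13]
22. n5.pre = 9  [A₁.pre + 3]
23. n1.lab = false  [A.tag > 20]
24. n1.mk = "wvxw"  ["w" ++ A.key]
25. n1.key = true  [A.lab == 27]
26. n1.val = "vxwv"  [A.key ++ "v"]
27. n16.hot = "vx"  [terminal]
28. n15.lab = -4  [len(b.hot) - 6]
29. n15.key = "qw"  ["qw"]
30. n15.tag = 3  [len(b.hot) + 1]
31. n15.pre = 30  [30]
32. n0.lab = false  [S₁.lab == true]
33. n0.mk = "qwvxwv"  [A.key ++ S₁.val]
34. n0.key = false  [S₁.lab == true]
35. n0.val = "qwwvxw"  [A.key ++ S₁.mk]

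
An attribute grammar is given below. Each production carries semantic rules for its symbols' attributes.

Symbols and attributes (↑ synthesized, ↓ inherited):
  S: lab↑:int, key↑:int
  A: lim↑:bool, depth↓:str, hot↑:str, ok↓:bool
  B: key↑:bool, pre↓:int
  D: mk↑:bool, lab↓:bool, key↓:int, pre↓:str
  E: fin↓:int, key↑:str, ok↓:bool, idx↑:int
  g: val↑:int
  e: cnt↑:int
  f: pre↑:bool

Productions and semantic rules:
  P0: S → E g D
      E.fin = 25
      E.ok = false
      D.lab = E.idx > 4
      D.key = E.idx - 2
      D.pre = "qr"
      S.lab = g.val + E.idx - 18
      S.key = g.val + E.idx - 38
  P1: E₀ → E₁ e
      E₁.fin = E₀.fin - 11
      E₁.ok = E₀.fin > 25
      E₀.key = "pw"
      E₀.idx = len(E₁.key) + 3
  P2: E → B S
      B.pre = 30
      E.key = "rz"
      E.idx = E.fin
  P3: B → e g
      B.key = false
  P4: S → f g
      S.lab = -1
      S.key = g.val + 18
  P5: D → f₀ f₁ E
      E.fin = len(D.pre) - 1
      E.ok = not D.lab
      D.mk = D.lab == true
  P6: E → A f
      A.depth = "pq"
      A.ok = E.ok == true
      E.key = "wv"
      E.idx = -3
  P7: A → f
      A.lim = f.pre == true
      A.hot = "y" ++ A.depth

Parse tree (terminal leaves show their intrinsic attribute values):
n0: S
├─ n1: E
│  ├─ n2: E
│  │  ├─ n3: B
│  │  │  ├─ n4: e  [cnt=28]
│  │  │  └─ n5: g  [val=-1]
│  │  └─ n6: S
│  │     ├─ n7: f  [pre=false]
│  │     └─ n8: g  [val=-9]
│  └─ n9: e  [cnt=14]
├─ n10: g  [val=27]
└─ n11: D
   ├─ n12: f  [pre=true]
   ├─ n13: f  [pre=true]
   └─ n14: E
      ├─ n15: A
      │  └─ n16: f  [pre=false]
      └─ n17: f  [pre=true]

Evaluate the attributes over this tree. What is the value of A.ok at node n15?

1. n1.fin = 25  [25]
2. n1.ok = false  [false]
3. n2.fin = 14  [E₀.fin - 11]
4. n2.ok = false  [E₀.fin > 25]
5. n3.pre = 30  [30]
6. n4.cnt = 28  [terminal]
7. n5.val = -1  [terminal]
8. n3.key = false  [false]
9. n7.pre = false  [terminal]
10. n8.val = -9  [terminal]
11. n6.lab = -1  [-1]
12. n6.key = 9  [g.val + 18]
13. n2.key = "rz"  ["rz"]
14. n2.idx = 14  [E.fin]
15. n9.cnt = 14  [terminal]
16. n1.key = "pw"  ["pw"]
17. n1.idx = 5  [len(E₁.key) + 3]
18. n10.val = 27  [terminal]
19. n11.lab = true  [E.idx > 4]
20. n11.key = 3  [E.idx - 2]
21. n11.pre = "qr"  ["qr"]
22. n12.pre = true  [terminal]
23. n13.pre = true  [terminal]
24. n14.fin = 1  [len(D.pre) - 1]
25. n14.ok = false  [not D.lab]
26. n15.depth = "pq"  ["pq"]
27. n15.ok = false  [E.ok == true]
28. n16.pre = false  [terminal]
29. n15.lim = false  [f.pre == true]
30. n15.hot = "ypq"  ["y" ++ A.depth]
31. n17.pre = true  [terminal]
32. n14.key = "wv"  ["wv"]
33. n14.idx = -3  [-3]
34. n11.mk = true  [D.lab == true]
35. n0.lab = 14  [g.val + E.idx - 18]
36. n0.key = -6  [g.val + E.idx - 38]

false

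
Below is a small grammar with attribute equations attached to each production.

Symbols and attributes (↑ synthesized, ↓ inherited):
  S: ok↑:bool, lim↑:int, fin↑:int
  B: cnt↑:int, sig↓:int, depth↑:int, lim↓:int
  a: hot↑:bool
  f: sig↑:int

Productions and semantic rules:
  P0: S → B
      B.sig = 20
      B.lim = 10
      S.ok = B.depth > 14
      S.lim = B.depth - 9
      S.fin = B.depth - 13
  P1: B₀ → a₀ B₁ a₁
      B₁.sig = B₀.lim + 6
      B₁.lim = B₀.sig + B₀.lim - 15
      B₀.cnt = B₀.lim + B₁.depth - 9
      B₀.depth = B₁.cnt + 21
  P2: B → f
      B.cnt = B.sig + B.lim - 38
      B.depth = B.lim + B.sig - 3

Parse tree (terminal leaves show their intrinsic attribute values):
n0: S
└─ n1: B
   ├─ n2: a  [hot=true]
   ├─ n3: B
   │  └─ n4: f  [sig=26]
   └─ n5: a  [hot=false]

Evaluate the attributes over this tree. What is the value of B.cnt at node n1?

1. n1.sig = 20  [20]
2. n1.lim = 10  [10]
3. n2.hot = true  [terminal]
4. n3.sig = 16  [B₀.lim + 6]
5. n3.lim = 15  [B₀.sig + B₀.lim - 15]
6. n4.sig = 26  [terminal]
7. n3.cnt = -7  [B.sig + B.lim - 38]
8. n3.depth = 28  [B.lim + B.sig - 3]
9. n5.hot = false  [terminal]
10. n1.cnt = 29  [B₀.lim + B₁.depth - 9]
11. n1.depth = 14  [B₁.cnt + 21]
12. n0.ok = false  [B.depth > 14]
13. n0.lim = 5  [B.depth - 9]
14. n0.fin = 1  [B.depth - 13]

29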